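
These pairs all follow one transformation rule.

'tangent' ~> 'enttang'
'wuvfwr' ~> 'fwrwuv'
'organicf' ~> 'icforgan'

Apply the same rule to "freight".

ghtfrei

Each output is the input with this applied: move the last 3 characters to the front (rotate right by 3).
Doing the same to "freight": "ghtfrei".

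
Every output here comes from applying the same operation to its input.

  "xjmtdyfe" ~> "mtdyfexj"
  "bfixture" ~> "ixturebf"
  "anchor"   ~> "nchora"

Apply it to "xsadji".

sadjix

Looking at the pairs, the operation is to swap the front and back halves of the string, then move the last 2 characters to the front (rotate right by 2).
Working it through for "xsadji": intermediate "djixsa", final "sadjix".
(Check on "anchor": → "horanc" → "nchora" ✓)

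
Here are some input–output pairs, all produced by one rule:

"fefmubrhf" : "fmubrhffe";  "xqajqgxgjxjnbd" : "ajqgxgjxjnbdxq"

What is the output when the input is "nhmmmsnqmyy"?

Each output is the input with this applied: move the first 2 characters to the end (rotate left by 2).
On "nhmmmsnqmyy" that produces "mmmsnqmyynh".

mmmsnqmyynh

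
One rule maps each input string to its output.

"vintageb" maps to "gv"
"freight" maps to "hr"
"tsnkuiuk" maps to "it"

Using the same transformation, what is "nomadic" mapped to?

io

Looking at the pairs, the operation is to move the first 3 characters to the end (rotate left by 3), then keep one character in every 3, starting at position 3 (positions 3rd, 6th, 9th, ...).
On "nomadic": the first step gives "adicnom", and the second then gives "io".
(Check on "freight": → "ightfre" → "hr" ✓)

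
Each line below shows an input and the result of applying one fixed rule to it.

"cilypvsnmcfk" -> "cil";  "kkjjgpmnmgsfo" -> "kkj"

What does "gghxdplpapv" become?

ggh

In each case the input is transformed by: keep only the first 3 characters.
So "gghxdplpapv" becomes "ggh".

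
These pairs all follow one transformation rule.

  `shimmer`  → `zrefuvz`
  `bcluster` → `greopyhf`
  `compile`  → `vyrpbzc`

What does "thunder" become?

qreguha

Looking at the pairs, the operation is to shift every letter 13 places forward in the alphabet (wrapping around) — i.e. ROT13, then move the last 3 characters to the front (rotate right by 3).
Working it through for "thunder": intermediate "guhaqre", final "qreguha".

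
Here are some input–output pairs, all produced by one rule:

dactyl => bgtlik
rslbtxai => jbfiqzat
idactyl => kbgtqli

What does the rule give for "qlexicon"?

The rule is to move the first 3 characters to the end (rotate left by 3), then shift every letter 8 places forward in the alphabet (wrapping around).
Working it through for "qlexicon": intermediate "xiconqle", final "fqkwvytm".

fqkwvytm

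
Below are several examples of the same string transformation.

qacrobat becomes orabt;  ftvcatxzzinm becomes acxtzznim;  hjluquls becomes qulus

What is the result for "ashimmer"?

miemr

The transformation: delete the first 3 characters, then swap each adjacent pair of characters (1↔2, 3↔4, ...).
Working it through for "ashimmer": intermediate "immer", final "miemr".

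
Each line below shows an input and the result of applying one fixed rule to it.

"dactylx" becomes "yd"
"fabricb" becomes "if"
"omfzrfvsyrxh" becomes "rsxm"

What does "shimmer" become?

Each output is the input with this applied: move the first 2 characters to the end (rotate left by 2), then keep one character in every 3, starting at position 3 (positions 3rd, 6th, 9th, ...).
For "shimmer", step one produces "immersh"; step two turns that into "ms".

ms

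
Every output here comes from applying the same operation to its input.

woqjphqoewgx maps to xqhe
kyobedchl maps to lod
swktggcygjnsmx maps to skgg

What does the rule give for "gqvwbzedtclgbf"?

Rule — keep one character in every 3, starting at position 3 (positions 3rd, 6th, 9th, ...), then move the last character to the front.
Applying both steps to "gqvwbzedtclgbf": "vztg", then "gvzt".

gvzt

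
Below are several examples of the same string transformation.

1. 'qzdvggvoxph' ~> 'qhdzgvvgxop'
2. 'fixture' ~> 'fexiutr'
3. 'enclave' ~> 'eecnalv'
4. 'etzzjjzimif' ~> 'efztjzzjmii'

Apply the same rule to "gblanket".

The transformation: move the last character to the front, then swap each adjacent pair of characters (1↔2, 3↔4, ...).
"gblanket" → "tgblanke" → "gtlbnaek".

gtlbnaek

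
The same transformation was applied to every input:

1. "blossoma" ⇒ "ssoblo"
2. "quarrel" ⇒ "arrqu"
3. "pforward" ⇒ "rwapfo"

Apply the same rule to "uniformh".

foruni

What's happening: delete the last 2 characters, then move the last 3 characters to the front (rotate right by 3).
Working it through for "uniformh": intermediate "unifor", final "foruni".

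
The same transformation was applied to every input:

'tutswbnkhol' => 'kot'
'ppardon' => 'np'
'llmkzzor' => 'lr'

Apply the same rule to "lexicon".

io

The pattern: sort the characters into alphabetical order, then keep one character in every 3, starting at position 3 (positions 3rd, 6th, 9th, ...).
For "lexicon", step one produces "ceilnox"; step two turns that into "io".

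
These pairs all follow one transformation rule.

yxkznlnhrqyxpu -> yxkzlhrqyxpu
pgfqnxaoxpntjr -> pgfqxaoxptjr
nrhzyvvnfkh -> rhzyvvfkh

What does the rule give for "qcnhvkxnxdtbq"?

qchvkxxdtbq

Rule — remove every "n".
"qcnhvkxnxdtbq" → "qchvkxxdtbq".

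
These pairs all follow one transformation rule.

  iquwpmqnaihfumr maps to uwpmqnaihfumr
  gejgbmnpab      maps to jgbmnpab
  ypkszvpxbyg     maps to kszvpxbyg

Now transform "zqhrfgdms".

Each output is the input with this applied: delete the first 2 characters.
On "zqhrfgdms" that produces "hrfgdms".

hrfgdms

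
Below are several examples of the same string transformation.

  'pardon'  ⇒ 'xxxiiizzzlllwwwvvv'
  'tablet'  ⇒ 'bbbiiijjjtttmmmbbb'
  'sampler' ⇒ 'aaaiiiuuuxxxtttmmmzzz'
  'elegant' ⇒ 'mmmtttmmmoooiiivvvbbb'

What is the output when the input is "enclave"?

Looking at the pairs, the operation is to shift every letter 8 places forward in the alphabet (wrapping around), then repeat every character 3 times.
"enclave" → "mmmvvvkkktttiiidddmmm".
(Check on "pardon": → "xizlwv" → "xxxiiizzzlllwwwvvv" ✓)

mmmvvvkkktttiiidddmmm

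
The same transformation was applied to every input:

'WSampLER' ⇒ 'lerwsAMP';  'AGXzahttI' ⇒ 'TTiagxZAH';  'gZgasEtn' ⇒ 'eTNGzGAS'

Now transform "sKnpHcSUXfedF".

EDfSkNPhCsuxF

The rule is to move the last 3 characters to the front (rotate right by 3), then flip the case of every letter.
Starting from "sKnpHcSUXfedF": after the first operation, "edFsKnpHcSUXf"; after the second, "EDfSkNPhCsuxF".
(Check on "gZgasEtn": → "EtngZgas" → "eTNGzGAS" ✓)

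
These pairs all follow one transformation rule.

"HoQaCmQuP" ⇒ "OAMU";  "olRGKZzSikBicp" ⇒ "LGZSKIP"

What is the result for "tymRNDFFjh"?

The pattern: keep every other character starting from the second (positions 2nd, 4th, 6th, ...), then convert every letter to uppercase.
"tymRNDFFjh" → "yRDFh" → "YRDFH".

YRDFH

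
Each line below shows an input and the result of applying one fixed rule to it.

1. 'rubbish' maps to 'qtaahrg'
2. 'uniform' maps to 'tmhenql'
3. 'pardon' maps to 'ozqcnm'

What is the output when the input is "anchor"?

zmbgnq

Rule — shift every letter 1 place backward in the alphabet (wrapping around).
So "anchor" becomes "zmbgnq".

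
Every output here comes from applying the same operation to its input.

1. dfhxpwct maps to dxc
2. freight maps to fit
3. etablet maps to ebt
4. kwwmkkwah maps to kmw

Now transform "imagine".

ige

Each output is the input with this applied: keep one character in every 3, starting at position 1 (positions 1st, 4th, 7th, ...).
For "imagine" the result is "ige".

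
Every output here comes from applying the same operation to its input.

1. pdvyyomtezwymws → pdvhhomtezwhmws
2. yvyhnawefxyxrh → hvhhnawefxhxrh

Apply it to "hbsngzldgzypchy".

In each case the input is transformed by: replace every "y" with "h".
On "hbsngzldgzypchy" that produces "hbsngzldgzhpchh".

hbsngzldgzhpchh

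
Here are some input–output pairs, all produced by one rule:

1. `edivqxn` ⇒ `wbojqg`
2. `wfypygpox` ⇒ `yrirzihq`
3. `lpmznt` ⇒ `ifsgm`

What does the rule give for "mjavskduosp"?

ctoldwnhli

What's happening: shift every letter 7 places backward in the alphabet (wrapping around), then delete the first character.
For "mjavskduosp", step one produces "fctoldwnhli"; step two turns that into "ctoldwnhli".
(Check on "edivqxn": → "xwbojqg" → "wbojqg" ✓)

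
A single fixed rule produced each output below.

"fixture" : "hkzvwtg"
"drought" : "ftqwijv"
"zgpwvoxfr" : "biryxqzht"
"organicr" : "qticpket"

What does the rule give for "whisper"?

yjkurgt

The rule is to shift every letter 2 places forward in the alphabet (wrapping around).
"whisper" → "yjkurgt".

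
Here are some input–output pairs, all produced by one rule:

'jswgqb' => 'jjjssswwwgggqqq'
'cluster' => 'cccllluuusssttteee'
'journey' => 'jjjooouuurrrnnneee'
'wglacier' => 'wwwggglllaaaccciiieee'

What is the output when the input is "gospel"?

gggooossspppeee

What's happening: delete the last character, then repeat every character 3 times.
For "gospel", step one produces "gospe"; step two turns that into "gggooossspppeee".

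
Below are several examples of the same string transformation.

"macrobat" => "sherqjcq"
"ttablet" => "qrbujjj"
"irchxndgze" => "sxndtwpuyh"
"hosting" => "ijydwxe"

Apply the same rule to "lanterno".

The transformation: shift every letter 10 places backward in the alphabet (wrapping around), then move the first 2 characters to the end (rotate left by 2).
For "lanterno", step one produces "bqdjuhde"; step two turns that into "djuhdebq".

djuhdebq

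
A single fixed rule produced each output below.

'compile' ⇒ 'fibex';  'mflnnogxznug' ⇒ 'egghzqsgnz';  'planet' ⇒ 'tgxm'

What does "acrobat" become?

khutm

The transformation: shift every letter 7 places backward in the alphabet (wrapping around), then delete the first 2 characters.
Applying both steps to "acrobat": "tvkhutm", then "khutm".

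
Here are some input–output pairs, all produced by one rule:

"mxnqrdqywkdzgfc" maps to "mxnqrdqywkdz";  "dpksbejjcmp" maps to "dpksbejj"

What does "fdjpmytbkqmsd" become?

fdjpmytbkq

Looking at the pairs, the operation is to delete the last 3 characters.
"fdjpmytbkqmsd" → "fdjpmytbkq".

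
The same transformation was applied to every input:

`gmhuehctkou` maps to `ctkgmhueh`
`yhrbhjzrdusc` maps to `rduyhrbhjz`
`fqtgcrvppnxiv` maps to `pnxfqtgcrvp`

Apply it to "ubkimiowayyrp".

ayyubkimiow

Looking at the pairs, the operation is to delete the last 2 characters, then move the last 3 characters to the front (rotate right by 3).
On "ubkimiowayyrp": the first step gives "ubkimiowayy", and the second then gives "ayyubkimiow".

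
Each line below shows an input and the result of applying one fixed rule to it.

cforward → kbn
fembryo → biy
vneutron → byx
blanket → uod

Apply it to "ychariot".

The pattern: shift every letter 10 places forward in the alphabet (wrapping around), then keep only the last 3 characters.
Starting from "ychariot": after the first operation, "imrkbsyd"; after the second, "syd".

syd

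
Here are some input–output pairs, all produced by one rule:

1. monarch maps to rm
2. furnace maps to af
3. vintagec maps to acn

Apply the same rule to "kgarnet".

nk

What's happening: move the first 3 characters to the end (rotate left by 3), then keep one character in every 3, starting at position 2 (positions 2nd, 5th, 8th, ...).
So "kgarnet" becomes "nk".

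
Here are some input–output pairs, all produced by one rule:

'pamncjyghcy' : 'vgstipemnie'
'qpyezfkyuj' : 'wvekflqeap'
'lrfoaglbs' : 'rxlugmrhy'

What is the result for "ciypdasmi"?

The pattern: shift every letter 6 places forward in the alphabet (wrapping around).
Applying that to "ciypdasmi" gives "ioevjgyso".

ioevjgyso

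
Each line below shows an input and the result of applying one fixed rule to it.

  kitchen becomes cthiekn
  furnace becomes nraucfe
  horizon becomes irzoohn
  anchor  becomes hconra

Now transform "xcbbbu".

bbbcux

The rule is to move the first 3 characters to the end (rotate left by 3), then take characters alternately from the front and the back (1st, last, 2nd, 2nd-last, ...).
Applying that to "xcbbbu" gives "bbbcux".
(Check on "kitchen": → "chenkit" → "cthiekn" ✓)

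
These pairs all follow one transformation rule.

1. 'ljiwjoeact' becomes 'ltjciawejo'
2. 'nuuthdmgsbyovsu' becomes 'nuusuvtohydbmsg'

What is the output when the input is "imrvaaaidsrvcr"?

The pattern: take characters alternately from the front and the back (1st, last, 2nd, 2nd-last, ...).
For "imrvaaaidsrvcr" the result is "irmcrvvrasadai".

irmcrvvrasadai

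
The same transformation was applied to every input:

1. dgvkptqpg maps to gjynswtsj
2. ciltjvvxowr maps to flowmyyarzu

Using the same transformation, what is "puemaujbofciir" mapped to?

In each case the input is transformed by: shift every letter 3 places forward in the alphabet (wrapping around).
"puemaujbofciir" → "sxhpdxmerifllu".

sxhpdxmerifllu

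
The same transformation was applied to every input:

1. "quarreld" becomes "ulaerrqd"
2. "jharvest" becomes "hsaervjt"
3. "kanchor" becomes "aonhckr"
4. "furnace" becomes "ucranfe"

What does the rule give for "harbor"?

aorbhr

What's happening: take characters alternately from the front and the back (1st, last, 2nd, 2nd-last, ...), then move the first 2 characters to the end (rotate left by 2).
"harbor" → "hraorb" → "aorbhr".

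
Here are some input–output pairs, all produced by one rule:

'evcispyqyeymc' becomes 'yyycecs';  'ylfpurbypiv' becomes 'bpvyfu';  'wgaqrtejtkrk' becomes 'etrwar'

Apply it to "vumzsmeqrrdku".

erduvms

In each case the input is transformed by: keep every other character starting from the first (positions 1st, 3rd, 5th, ...), then move the first 3 characters to the end (rotate left by 3).
On "vumzsmeqrrdku": the first step gives "vmserdu", and the second then gives "erduvms".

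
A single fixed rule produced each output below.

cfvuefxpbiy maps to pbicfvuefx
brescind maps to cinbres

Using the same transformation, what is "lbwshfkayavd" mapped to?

yavlbwshfka

Rule — delete the last character, then move the last 3 characters to the front (rotate right by 3).
"lbwshfkayavd" → "lbwshfkayav" → "yavlbwshfka".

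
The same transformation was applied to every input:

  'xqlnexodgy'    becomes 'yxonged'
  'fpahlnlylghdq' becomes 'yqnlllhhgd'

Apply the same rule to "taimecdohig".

omihgedc

What's happening: delete the first 3 characters, then sort the characters into reverse alphabetical order.
For "taimecdohig", step one produces "mecdohig"; step two turns that into "omihgedc".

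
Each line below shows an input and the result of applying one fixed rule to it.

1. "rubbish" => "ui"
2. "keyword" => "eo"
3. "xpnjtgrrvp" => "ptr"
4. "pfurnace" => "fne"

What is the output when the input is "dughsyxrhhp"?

In each case the input is transformed by: keep one character in every 3, starting at position 2 (positions 2nd, 5th, 8th, ...).
For "dughsyxrhhp" the result is "usrp".

usrp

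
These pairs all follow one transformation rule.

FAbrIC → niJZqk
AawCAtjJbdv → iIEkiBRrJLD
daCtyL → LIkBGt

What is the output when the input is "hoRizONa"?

PWzQHwvI

The rule is to flip the case of every letter, then shift every letter 8 places forward in the alphabet (wrapping around).
"hoRizONa" → "PWzQHwvI".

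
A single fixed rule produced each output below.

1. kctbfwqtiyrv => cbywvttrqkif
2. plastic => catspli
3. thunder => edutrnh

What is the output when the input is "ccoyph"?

ccypoh

What's happening: sort the characters into reverse alphabetical order, then move the last 2 characters to the front (rotate right by 2).
"ccoyph" → "ypohcc" → "ccypoh".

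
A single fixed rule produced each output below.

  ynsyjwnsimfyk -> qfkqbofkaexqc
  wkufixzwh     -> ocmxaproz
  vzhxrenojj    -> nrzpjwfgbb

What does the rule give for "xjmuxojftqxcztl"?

pbempgbxlipurld

The rule is to shift every letter 8 places backward in the alphabet (wrapping around).
For "xjmuxojftqxcztl" the result is "pbempgbxlipurld".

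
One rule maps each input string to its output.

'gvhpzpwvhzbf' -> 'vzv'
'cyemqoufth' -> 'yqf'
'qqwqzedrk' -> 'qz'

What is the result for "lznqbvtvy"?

zb

In each case the input is transformed by: delete the last 2 characters, then keep one character in every 3, starting at position 2 (positions 2nd, 5th, 8th, ...).
For "lznqbvtvy", step one produces "lznqbvt"; step two turns that into "zb".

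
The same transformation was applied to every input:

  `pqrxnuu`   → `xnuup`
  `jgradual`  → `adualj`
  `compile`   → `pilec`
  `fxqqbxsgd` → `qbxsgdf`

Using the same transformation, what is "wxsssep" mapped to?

What's happening: move the first 3 characters to the end (rotate left by 3), then delete the last 2 characters.
"wxsssep" → "ssepwxs" → "ssepw".

ssepw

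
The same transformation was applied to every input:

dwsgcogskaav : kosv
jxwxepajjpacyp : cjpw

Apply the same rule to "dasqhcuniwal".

The transformation: keep one character in every 3, starting at position 3 (positions 3rd, 6th, 9th, ...), then sort the characters into alphabetical order.
On "dasqhcuniwal": the first step gives "scil", and the second then gives "cils".

cils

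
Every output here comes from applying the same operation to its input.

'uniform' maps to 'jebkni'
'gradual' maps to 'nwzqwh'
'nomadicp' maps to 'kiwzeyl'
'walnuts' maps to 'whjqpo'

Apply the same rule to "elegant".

Rule — shift every letter 4 places backward in the alphabet (wrapping around), then delete the first character.
For "elegant" the result is "hacwjp".
(Check on "uniform": → "qjebkni" → "jebkni" ✓)

hacwjp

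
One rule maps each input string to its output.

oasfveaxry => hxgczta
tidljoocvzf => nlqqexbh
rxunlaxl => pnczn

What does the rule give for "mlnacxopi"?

cezqrk

What's happening: delete the first 3 characters, then shift every letter 2 places forward in the alphabet (wrapping around).
"mlnacxopi" → "acxopi" → "cezqrk".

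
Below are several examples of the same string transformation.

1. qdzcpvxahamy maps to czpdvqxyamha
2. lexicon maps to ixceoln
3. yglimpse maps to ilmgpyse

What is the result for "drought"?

uogrhdt

In each case the input is transformed by: move the first 3 characters to the end (rotate left by 3), then take characters alternately from the front and the back (1st, last, 2nd, 2nd-last, ...).
"drought" → "uogrhdt".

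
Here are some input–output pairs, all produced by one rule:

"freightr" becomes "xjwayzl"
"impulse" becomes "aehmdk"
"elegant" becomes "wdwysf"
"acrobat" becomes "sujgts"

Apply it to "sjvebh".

kbnwt

The rule is to delete the last character, then shift every letter 8 places backward in the alphabet (wrapping around).
So "sjvebh" becomes "kbnwt".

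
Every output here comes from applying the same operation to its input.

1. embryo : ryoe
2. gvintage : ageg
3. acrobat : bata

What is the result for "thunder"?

The transformation: move the first character to the end, then keep only the last 4 characters.
On "thunder": the first step gives "hundert", and the second then gives "dert".

dert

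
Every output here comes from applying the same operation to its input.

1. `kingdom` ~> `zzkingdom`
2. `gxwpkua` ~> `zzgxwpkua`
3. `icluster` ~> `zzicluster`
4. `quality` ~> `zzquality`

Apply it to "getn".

Rule — prepend "zz".
"getn" → "zzgetn".

zzgetn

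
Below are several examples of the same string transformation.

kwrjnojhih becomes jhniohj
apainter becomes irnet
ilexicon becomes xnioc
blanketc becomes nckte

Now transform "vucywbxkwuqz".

yzwqbuxwk

The transformation: delete the first 3 characters, then take characters alternately from the front and the back (1st, last, 2nd, 2nd-last, ...).
For "vucywbxkwuqz", step one produces "ywbxkwuqz"; step two turns that into "yzwqbuxwk".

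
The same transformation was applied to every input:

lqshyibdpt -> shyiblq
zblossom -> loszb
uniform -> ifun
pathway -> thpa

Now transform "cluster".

Rule — delete the last 3 characters, then move the first 2 characters to the end (rotate left by 2).
On "cluster": the first step gives "clus", and the second then gives "uscl".
(Check on "pathway": → "path" → "thpa" ✓)

uscl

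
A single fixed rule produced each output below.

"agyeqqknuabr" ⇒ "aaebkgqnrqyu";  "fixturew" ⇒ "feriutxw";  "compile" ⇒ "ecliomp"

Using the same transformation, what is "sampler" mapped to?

eamlrps

Rule — sort the characters into alphabetical order, then swap each adjacent pair of characters (1↔2, 3↔4, ...).
For "sampler", step one produces "aelmprs"; step two turns that into "eamlrps".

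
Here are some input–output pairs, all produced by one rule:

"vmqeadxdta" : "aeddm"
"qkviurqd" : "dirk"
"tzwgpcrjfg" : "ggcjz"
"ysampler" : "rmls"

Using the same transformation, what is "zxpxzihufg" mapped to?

gxiux

The rule is to keep every other character starting from the second (positions 2nd, 4th, 6th, ...), then swap the first and last characters.
Doing the same to "zxpxzihufg": "gxiux".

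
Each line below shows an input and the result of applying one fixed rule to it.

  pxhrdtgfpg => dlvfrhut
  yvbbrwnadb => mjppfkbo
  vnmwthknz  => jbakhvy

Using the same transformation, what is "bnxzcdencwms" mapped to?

Each output is the input with this applied: shift every letter 12 places backward in the alphabet (wrapping around), then delete the last 2 characters.
"bnxzcdencwms" → "pblnqrsbqkag" → "pblnqrsbqk".

pblnqrsbqk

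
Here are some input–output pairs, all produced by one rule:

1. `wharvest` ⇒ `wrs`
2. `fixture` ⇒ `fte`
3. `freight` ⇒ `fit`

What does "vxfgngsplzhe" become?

The pattern: keep one character in every 3, starting at position 1 (positions 1st, 4th, 7th, ...).
So "vxfgngsplzhe" becomes "vgsz".

vgsz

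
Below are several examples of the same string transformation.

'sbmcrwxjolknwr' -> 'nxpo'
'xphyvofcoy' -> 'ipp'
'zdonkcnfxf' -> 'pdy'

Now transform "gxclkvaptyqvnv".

dwuw

In each case the input is transformed by: shift every letter 1 place forward in the alphabet (wrapping around), then keep one character in every 3, starting at position 3 (positions 3rd, 6th, 9th, ...).
Starting from "gxclkvaptyqvnv": after the first operation, "hydmlwbquzrwow"; after the second, "dwuw".
(Check on "xphyvofcoy": → "yqizwpgdpz" → "ipp" ✓)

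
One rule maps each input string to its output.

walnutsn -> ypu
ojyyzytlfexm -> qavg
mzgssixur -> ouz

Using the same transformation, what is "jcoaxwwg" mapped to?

lcy

In each case the input is transformed by: keep one character in every 3, starting at position 1 (positions 1st, 4th, 7th, ...), then shift every letter 2 places forward in the alphabet (wrapping around).
"jcoaxwwg" → "jaw" → "lcy".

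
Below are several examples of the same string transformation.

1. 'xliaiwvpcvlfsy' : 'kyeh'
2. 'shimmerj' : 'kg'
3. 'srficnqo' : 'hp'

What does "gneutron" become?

gt

The rule is to keep one character in every 3, starting at position 3 (positions 3rd, 6th, 9th, ...), then shift every letter 2 places forward in the alphabet (wrapping around).
For "gneutron" the result is "gt".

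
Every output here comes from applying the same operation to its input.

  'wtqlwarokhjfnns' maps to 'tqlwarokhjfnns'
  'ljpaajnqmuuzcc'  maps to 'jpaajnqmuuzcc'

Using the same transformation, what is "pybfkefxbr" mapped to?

In each case the input is transformed by: delete the first character.
Doing the same to "pybfkefxbr": "ybfkefxbr".

ybfkefxbr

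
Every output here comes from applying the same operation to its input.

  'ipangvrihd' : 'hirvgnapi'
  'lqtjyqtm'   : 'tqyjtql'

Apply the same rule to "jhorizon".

The rule is to delete the last character, then reverse the string.
Applying that to "jhorizon" gives "ozirohj".
(Check on "ipangvrihd": → "ipangvrih" → "hirvgnapi" ✓)

ozirohj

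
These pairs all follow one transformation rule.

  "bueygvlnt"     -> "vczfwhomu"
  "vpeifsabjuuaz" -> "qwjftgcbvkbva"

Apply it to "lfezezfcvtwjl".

In each case the input is transformed by: shift every letter 1 place forward in the alphabet (wrapping around), then swap each adjacent pair of characters (1↔2, 3↔4, ...).
On "lfezezfcvtwjl": the first step gives "mgfafagdwuxkm", and the second then gives "gmafafdguwkxm".

gmafafdguwkxm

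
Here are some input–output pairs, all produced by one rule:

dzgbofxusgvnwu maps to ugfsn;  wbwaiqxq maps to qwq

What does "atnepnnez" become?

In each case the input is transformed by: move the last character to the front, then keep one character in every 3, starting at position 1 (positions 1st, 4th, 7th, ...).
On "atnepnnez": the first step gives "zatnepnne", and the second then gives "znn".

znn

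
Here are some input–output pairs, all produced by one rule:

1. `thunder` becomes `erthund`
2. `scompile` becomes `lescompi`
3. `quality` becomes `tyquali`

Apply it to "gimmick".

The rule is to move the last 2 characters to the front (rotate right by 2).
Doing the same to "gimmick": "ckgimmi".

ckgimmi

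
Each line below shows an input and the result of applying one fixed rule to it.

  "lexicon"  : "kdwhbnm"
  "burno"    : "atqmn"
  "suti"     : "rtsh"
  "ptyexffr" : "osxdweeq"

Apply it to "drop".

The pattern: shift every letter 1 place backward in the alphabet (wrapping around).
So "drop" becomes "cqno".

cqno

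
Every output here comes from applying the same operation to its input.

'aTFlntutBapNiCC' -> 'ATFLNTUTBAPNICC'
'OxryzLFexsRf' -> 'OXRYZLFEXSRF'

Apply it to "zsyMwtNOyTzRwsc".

ZSYMWTNOYTZRWSC

The rule is to convert every letter to uppercase.
For "zsyMwtNOyTzRwsc" the result is "ZSYMWTNOYTZRWSC".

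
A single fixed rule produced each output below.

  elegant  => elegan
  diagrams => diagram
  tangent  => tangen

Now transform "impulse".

impuls

What's happening: delete the last character.
On "impulse" that produces "impuls".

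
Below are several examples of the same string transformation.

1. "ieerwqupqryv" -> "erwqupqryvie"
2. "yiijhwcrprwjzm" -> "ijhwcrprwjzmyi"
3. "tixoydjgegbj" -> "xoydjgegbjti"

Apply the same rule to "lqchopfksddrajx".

Each output is the input with this applied: move the first 2 characters to the end (rotate left by 2).
So "lqchopfksddrajx" becomes "chopfksddrajxlq".

chopfksddrajxlq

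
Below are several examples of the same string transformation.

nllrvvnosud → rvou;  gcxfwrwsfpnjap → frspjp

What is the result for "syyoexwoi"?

The transformation: keep every other character starting from the second (positions 2nd, 4th, 6th, ...), then delete the first character.
Applying both steps to "syyoexwoi": "yoxo", then "oxo".

oxo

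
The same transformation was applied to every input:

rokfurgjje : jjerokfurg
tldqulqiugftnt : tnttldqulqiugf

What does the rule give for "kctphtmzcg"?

Each output is the input with this applied: move the last 3 characters to the front (rotate right by 3).
So "kctphtmzcg" becomes "zcgkctphtm".

zcgkctphtm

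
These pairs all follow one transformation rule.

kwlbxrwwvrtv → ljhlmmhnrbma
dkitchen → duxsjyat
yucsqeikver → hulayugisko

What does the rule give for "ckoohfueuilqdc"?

stgbykukvxeeas

In each case the input is transformed by: reverse the string, then shift every letter 10 places backward in the alphabet (wrapping around).
"ckoohfueuilqdc" → "cdqliueufhookc" → "stgbykukvxeeas".
(Check on "kwlbxrwwvrtv": → "vtrvwwrxblwk" → "ljhlmmhnrbma" ✓)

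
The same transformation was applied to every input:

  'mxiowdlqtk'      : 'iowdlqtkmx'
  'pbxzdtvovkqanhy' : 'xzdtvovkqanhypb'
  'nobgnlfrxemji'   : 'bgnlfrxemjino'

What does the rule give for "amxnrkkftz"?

xnrkkftzam

The rule is to move the first 2 characters to the end (rotate left by 2).
For "amxnrkkftz" the result is "xnrkkftzam".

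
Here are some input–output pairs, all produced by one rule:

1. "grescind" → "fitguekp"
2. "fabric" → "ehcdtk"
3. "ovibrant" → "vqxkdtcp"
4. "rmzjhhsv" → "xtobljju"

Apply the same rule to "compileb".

What's happening: move the last character to the front, then shift every letter 2 places forward in the alphabet (wrapping around).
"compileb" → "bcompile" → "deqorkng".

deqorkng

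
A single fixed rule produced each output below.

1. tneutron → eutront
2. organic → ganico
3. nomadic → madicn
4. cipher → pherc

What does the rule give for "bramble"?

ambleb

In each case the input is transformed by: move the first 2 characters to the end (rotate left by 2), then delete the last character.
Applying that to "bramble" gives "ambleb".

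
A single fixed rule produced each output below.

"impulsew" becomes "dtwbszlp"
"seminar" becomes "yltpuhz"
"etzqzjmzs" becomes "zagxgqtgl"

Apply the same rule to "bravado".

Looking at the pairs, the operation is to shift every letter 7 places forward in the alphabet (wrapping around), then swap the first and last characters.
Starting from "bravado": after the first operation, "iyhchkv"; after the second, "vyhchki".

vyhchki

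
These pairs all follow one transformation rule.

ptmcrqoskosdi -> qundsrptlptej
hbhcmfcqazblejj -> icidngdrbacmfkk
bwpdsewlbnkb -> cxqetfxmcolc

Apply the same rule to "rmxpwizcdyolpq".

The pattern: shift every letter 1 place forward in the alphabet (wrapping around).
So "rmxpwizcdyolpq" becomes "snyqxjadezpmqr".

snyqxjadezpmqr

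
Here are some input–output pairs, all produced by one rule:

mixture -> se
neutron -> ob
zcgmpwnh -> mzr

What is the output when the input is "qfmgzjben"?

Each output is the input with this applied: shift every letter 10 places forward in the alphabet (wrapping around), then keep one character in every 3, starting at position 2 (positions 2nd, 5th, 8th, ...).
For "qfmgzjben", step one produces "apwqjtlox"; step two turns that into "pjo".
(Check on "mixture": → "wshdebo" → "se" ✓)

pjo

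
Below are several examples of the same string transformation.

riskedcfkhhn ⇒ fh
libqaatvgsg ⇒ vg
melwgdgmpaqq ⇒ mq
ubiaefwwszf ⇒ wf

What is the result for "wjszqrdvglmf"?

vm

In each case the input is transformed by: keep one character in every 3, starting at position 2 (positions 2nd, 5th, 8th, ...), then delete the first 2 characters.
For "wjszqrdvglmf" the result is "vm".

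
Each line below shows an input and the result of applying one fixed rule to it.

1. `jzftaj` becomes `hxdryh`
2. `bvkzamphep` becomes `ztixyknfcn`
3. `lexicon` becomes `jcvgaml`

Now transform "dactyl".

byarwj

Each output is the input with this applied: shift every letter 2 places backward in the alphabet (wrapping around).
So "dactyl" becomes "byarwj".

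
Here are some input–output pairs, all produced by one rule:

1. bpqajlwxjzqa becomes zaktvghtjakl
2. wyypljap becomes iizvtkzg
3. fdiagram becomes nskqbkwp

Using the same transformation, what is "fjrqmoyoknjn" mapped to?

tbawyiyuxtxp

What's happening: shift every letter 10 places forward in the alphabet (wrapping around), then move the first character to the end.
Doing the same to "fjrqmoyoknjn": "tbawyiyuxtxp".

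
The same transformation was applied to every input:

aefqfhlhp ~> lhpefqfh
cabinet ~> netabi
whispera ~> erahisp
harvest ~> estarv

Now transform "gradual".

ualrad

Looking at the pairs, the operation is to delete the first character, then move the last 3 characters to the front (rotate right by 3).
For "gradual", step one produces "radual"; step two turns that into "ualrad".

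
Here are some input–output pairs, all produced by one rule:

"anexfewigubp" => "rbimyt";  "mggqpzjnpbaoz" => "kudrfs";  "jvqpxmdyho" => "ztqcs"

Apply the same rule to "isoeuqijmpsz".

wiuntd

Each output is the input with this applied: keep every other character starting from the second (positions 2nd, 4th, 6th, ...), then shift every letter 4 places forward in the alphabet (wrapping around).
On "isoeuqijmpsz": the first step gives "seqjpz", and the second then gives "wiuntd".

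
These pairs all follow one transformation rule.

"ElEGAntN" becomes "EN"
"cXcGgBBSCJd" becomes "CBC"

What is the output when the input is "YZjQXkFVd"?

JKD

In each case the input is transformed by: keep one character in every 3, starting at position 3 (positions 3rd, 6th, 9th, ...), then convert every letter to uppercase.
Applying both steps to "YZjQXkFVd": "jkd", then "JKD".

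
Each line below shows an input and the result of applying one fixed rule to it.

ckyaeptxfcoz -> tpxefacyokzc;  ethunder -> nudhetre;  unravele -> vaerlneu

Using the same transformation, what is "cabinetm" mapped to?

niebtamc

In each case the input is transformed by: take characters alternately from the front and the back (1st, last, 2nd, 2nd-last, ...), then reverse the string.
On "cabinetm" that produces "niebtamc".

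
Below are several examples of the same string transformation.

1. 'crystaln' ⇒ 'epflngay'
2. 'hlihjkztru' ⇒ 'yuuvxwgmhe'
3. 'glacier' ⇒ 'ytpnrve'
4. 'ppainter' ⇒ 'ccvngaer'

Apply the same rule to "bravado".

eoinqnb

What's happening: shift every letter 13 places forward in the alphabet (wrapping around) — i.e. ROT13, then swap each adjacent pair of characters (1↔2, 3↔4, ...).
Working it through for "bravado": intermediate "oeninqb", final "eoinqnb".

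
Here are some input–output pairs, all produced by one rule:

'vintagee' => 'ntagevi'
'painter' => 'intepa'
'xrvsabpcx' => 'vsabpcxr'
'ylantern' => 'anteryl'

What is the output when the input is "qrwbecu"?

wbecqr

The pattern: delete the last character, then move the first 2 characters to the end (rotate left by 2).
Working it through for "qrwbecu": intermediate "qrwbec", final "wbecqr".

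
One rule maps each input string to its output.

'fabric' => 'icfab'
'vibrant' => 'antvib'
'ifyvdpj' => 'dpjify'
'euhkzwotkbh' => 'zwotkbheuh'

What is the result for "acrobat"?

In each case the input is transformed by: move the first 3 characters to the end (rotate left by 3), then delete the first character.
Working it through for "acrobat": intermediate "obatacr", final "batacr".

batacr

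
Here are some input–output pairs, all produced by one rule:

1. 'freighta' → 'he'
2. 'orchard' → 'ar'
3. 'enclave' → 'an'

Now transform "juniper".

pu

Looking at the pairs, the operation is to reverse the string, then keep one character in every 3, starting at position 3 (positions 3rd, 6th, 9th, ...).
On "juniper": the first step gives "repinuj", and the second then gives "pu".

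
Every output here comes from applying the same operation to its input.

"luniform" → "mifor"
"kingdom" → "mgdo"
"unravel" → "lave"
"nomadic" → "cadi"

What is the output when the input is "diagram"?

mgra

Each output is the input with this applied: delete the first 3 characters, then move the last character to the front.
"diagram" → "mgra".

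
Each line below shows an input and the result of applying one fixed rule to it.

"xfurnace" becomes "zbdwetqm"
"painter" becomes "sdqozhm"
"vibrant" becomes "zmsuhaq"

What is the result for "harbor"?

The rule is to shift every letter 1 place backward in the alphabet (wrapping around), then move the last 3 characters to the front (rotate right by 3).
"harbor" → "gzqanq" → "anqgzq".

anqgzq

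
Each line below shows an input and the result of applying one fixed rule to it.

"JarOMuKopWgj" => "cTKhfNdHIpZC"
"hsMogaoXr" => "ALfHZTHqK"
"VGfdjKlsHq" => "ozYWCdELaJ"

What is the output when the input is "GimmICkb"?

zBFFbvDU

Each output is the input with this applied: flip the case of every letter, then shift every letter 7 places backward in the alphabet (wrapping around).
"GimmICkb" → "zBFFbvDU".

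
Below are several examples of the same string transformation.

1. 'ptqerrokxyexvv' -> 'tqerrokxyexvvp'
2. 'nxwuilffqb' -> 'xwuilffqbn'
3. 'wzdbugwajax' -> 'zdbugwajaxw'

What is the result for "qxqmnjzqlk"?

xqmnjzqlkq

The transformation: move the first character to the end.
So "qxqmnjzqlk" becomes "xqmnjzqlkq".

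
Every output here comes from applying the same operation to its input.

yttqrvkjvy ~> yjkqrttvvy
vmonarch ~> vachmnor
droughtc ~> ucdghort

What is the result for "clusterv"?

vcelrstu

In each case the input is transformed by: sort the characters into alphabetical order, then move the last character to the front.
Starting from "clusterv": after the first operation, "celrstuv"; after the second, "vcelrstu".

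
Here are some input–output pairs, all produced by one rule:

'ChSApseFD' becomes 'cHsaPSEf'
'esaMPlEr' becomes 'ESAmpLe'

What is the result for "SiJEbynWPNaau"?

The rule is to flip the case of every letter, then delete the last character.
Working it through for "SiJEbynWPNaau": intermediate "sIjeBYNwpnAAU", final "sIjeBYNwpnAA".

sIjeBYNwpnAA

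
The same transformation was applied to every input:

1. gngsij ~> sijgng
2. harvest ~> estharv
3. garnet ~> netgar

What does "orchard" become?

ardorch

Rule — move the last 3 characters to the front (rotate right by 3).
Applying that to "orchard" gives "ardorch".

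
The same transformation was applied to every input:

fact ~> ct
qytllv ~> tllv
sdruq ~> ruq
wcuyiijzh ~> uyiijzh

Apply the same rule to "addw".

In each case the input is transformed by: delete the first 2 characters.
Doing the same to "addw": "dw".

dw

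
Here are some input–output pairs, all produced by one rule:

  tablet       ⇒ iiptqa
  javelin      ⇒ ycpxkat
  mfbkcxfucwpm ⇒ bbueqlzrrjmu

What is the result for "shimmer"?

In each case the input is transformed by: shift every letter 11 places backward in the alphabet (wrapping around), then take characters alternately from the front and the back (1st, last, 2nd, 2nd-last, ...).
"shimmer" → "hwxbbtg" → "hgwtxbb".

hgwtxbb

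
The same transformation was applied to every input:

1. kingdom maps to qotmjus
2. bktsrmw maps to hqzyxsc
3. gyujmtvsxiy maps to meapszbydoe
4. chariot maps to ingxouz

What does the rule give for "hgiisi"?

nmooyo

In each case the input is transformed by: shift every letter 6 places forward in the alphabet (wrapping around).
Applying that to "hgiisi" gives "nmooyo".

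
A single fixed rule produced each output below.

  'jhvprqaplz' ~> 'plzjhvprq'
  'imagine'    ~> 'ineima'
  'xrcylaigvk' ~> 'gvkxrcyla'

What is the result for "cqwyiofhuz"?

The rule is to move the last 3 characters to the front (rotate right by 3), then delete the last character.
"cqwyiofhuz" → "huzcqwyiof" → "huzcqwyio".
(Check on "jhvprqaplz": → "plzjhvprqa" → "plzjhvprq" ✓)

huzcqwyio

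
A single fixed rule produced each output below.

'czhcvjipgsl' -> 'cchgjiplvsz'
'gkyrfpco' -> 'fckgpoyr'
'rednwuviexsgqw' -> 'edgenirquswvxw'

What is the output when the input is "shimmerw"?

Rule — sort the characters into alphabetical order, then swap each adjacent pair of characters (1↔2, 3↔4, ...).
"shimmerw" → "ehimmrsw" → "hemirmws".

hemirmws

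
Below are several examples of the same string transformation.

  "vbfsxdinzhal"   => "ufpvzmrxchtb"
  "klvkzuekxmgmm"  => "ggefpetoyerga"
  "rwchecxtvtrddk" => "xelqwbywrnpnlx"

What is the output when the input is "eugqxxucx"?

wryoakrro

The pattern: move the last 2 characters to the front (rotate right by 2), then shift every letter 6 places backward in the alphabet (wrapping around).
On "eugqxxucx": the first step gives "cxeugqxxu", and the second then gives "wryoakrro".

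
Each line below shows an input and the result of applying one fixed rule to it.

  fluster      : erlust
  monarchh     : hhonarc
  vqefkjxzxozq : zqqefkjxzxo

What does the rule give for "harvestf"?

tfarves

What's happening: delete the first character, then move the last 2 characters to the front (rotate right by 2).
Applying both steps to "harvestf": "arvestf", then "tfarves".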